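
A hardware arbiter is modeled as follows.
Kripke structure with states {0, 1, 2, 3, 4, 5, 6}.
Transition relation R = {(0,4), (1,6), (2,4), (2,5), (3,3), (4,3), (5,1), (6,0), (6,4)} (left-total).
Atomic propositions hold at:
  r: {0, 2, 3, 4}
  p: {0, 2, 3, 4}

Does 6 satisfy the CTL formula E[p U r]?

No

E[p U r]: least fixpoint, start Z0 = Sat(r) = {0, 2, 3, 4}, add states in Sat(p) with some successor in Z. Already a fixed point.
Sat(E[p U r]) = {0, 2, 3, 4}
6 ∉ Sat(E[p U r]) = {0, 2, 3, 4}, so the formula does not hold at 6.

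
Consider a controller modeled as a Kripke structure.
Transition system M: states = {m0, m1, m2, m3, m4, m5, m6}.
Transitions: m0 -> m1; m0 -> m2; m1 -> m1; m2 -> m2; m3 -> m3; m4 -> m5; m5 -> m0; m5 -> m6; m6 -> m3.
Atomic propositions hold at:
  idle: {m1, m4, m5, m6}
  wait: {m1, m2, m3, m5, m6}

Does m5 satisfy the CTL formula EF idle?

Yes

EF idle: least fixpoint, start Z0 = {m1, m4, m5, m6}, add states with some successor in Z. Z1 = {m0, m1, m4, m5, m6}; fixed.
Sat(EF idle) = {m0, m1, m4, m5, m6}
m5 ∈ Sat(EF idle) = {m0, m1, m4, m5, m6}, so the formula holds at m5.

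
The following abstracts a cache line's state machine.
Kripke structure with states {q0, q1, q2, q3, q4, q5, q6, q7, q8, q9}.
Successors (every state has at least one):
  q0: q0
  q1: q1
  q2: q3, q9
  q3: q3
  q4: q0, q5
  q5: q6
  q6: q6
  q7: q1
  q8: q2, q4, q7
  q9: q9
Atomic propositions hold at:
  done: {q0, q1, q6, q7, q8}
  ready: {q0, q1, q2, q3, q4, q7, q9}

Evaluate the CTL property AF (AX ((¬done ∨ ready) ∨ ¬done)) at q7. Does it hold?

Sat(¬done) = {q2, q3, q4, q5, q9}
Sat(¬done ∨ ready) = {q0, q1, q2, q3, q4, q5, q7, q9}
Sat((¬done ∨ ready) ∨ ¬done) = {q0, q1, q2, q3, q4, q5, q7, q9}
Sat(AX ((¬done ∨ ready) ∨ ¬done)) = {s : every successor in {q0, q1, q2, q3, q4, q5, q7, q9}} = {q0, q1, q2, q3, q4, q7, q8, q9}
AF (AX ((¬done ∨ ready) ∨ ¬done)): least fixpoint, start Z0 = {q0, q1, q2, q3, q4, q7, q8, q9}, add states with every successor in Z. Already a fixed point.
Sat(AF (AX ((¬done ∨ ready) ∨ ¬done))) = {q0, q1, q2, q3, q4, q7, q8, q9}
q7 ∈ Sat(AF (AX ((¬done ∨ ready) ∨ ¬done))) = {q0, q1, q2, q3, q4, q7, q8, q9}, so the formula holds at q7.

Yes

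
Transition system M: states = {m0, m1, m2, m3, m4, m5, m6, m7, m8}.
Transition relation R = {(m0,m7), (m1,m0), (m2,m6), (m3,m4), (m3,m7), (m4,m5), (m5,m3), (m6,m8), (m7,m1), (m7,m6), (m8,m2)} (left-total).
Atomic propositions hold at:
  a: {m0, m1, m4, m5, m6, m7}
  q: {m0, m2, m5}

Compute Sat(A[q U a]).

{m0, m1, m2, m4, m5, m6, m7}

A[q U a]: least fixpoint, start Z0 = Sat(a) = {m0, m1, m4, m5, m6, m7}, add states in Sat(q) with every successor in Z. Z1 = {m0, m1, m2, m4, m5, m6, m7}; fixed.
Sat(A[q U a]) = {m0, m1, m2, m4, m5, m6, m7}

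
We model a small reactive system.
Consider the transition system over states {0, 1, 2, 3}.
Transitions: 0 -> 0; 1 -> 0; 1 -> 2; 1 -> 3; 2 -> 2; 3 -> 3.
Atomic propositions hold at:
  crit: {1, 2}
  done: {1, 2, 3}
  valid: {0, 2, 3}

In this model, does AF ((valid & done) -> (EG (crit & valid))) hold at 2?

Sat(valid & done) = {2, 3}
Sat(crit & valid) = {2}
EG (crit & valid): greatest fixpoint, start Z0 = {2}, keep only states in Sat with some successor in Z. Already a fixed point.
Sat(EG (crit & valid)) = {2}
Sat((valid & done) -> (EG (crit & valid))) = {0, 1, 2}
AF ((valid & done) -> (EG (crit & valid))): least fixpoint, start Z0 = {0, 1, 2}, add states with every successor in Z. Already a fixed point.
Sat(AF ((valid & done) -> (EG (crit & valid)))) = {0, 1, 2}
2 ∈ Sat(AF ((valid & done) -> (EG (crit & valid)))) = {0, 1, 2}, so the formula holds at 2.

Yes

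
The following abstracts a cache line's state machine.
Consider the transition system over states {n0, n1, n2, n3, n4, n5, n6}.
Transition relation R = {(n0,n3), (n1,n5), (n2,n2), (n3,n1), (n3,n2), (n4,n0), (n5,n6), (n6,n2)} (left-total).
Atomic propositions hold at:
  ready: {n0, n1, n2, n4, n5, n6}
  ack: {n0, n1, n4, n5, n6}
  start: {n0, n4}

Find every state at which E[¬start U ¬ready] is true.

Sat(¬start) = {n1, n2, n3, n5, n6}
Sat(¬ready) = {n3}
E[¬start U ¬ready]: least fixpoint, start Z0 = Sat(¬ready) = {n3}, add states in Sat(¬start) with some successor in Z. Already a fixed point.
Sat(E[¬start U ¬ready]) = {n3}

{n3}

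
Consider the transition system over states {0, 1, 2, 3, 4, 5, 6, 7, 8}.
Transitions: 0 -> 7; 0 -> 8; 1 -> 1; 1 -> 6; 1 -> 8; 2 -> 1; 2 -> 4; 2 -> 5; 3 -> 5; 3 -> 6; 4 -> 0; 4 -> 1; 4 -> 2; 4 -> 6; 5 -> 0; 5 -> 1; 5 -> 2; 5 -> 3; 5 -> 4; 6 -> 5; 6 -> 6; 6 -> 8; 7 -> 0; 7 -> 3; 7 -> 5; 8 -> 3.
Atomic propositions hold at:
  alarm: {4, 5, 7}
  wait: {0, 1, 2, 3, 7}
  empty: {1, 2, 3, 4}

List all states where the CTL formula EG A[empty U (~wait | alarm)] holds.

Sat(~wait) = {4, 5, 6, 8}
Sat(~wait | alarm) = {4, 5, 6, 7, 8}
A[empty U (~wait | alarm)]: least fixpoint, start Z0 = Sat((~wait | alarm)) = {4, 5, 6, 7, 8}, add states in Sat(empty) with every successor in Z. Z1 = {3, 4, 5, 6, 7, 8}; fixed.
Sat(A[empty U (~wait | alarm)]) = {3, 4, 5, 6, 7, 8}
EG A[empty U (~wait | alarm)]: greatest fixpoint, start Z0 = {3, 4, 5, 6, 7, 8}, keep only states in Sat with some successor in Z. Already a fixed point.
Sat(EG A[empty U (~wait | alarm)]) = {3, 4, 5, 6, 7, 8}

{3, 4, 5, 6, 7, 8}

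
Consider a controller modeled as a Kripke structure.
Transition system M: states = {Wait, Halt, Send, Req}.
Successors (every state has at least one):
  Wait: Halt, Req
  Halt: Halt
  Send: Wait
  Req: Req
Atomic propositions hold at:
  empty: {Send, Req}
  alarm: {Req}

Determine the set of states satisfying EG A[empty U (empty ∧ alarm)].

Sat(empty ∧ alarm) = {Req}
A[empty U (empty ∧ alarm)]: least fixpoint, start Z0 = Sat((empty ∧ alarm)) = {Req}, add states in Sat(empty) with every successor in Z. Already a fixed point.
Sat(A[empty U (empty ∧ alarm)]) = {Req}
EG A[empty U (empty ∧ alarm)]: greatest fixpoint, start Z0 = {Req}, keep only states in Sat with some successor in Z. Already a fixed point.
Sat(EG A[empty U (empty ∧ alarm)]) = {Req}

{Req}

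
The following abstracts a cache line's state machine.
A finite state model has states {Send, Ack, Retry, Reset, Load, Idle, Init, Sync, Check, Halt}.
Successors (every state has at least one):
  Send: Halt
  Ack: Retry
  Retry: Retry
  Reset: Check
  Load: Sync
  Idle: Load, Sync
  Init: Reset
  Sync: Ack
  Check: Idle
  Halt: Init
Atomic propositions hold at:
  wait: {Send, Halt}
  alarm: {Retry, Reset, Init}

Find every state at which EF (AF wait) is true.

{Send, Halt}

AF wait: least fixpoint, start Z0 = {Send, Halt}, add states with every successor in Z. Already a fixed point.
Sat(AF wait) = {Send, Halt}
EF (AF wait): least fixpoint, start Z0 = {Send, Halt}, add states with some successor in Z. Already a fixed point.
Sat(EF (AF wait)) = {Send, Halt}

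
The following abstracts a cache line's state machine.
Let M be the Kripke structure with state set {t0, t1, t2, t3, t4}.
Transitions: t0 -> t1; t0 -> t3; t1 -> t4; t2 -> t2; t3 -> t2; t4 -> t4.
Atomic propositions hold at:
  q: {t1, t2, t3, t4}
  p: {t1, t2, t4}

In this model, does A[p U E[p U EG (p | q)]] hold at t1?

Yes

Sat(p | q) = {t1, t2, t3, t4}
EG (p | q): greatest fixpoint, start Z0 = {t1, t2, t3, t4}, keep only states in Sat with some successor in Z. Already a fixed point.
Sat(EG (p | q)) = {t1, t2, t3, t4}
E[p U EG (p | q)]: least fixpoint, start Z0 = Sat(EG (p | q)) = {t1, t2, t3, t4}, add states in Sat(p) with some successor in Z. Already a fixed point.
Sat(E[p U EG (p | q)]) = {t1, t2, t3, t4}
A[p U E[p U EG (p | q)]]: least fixpoint, start Z0 = Sat(E[p U EG (p | q)]) = {t1, t2, t3, t4}, add states in Sat(p) with every successor in Z. Already a fixed point.
Sat(A[p U E[p U EG (p | q)]]) = {t1, t2, t3, t4}
t1 ∈ Sat(A[p U E[p U EG (p | q)]]) = {t1, t2, t3, t4}, so the formula holds at t1.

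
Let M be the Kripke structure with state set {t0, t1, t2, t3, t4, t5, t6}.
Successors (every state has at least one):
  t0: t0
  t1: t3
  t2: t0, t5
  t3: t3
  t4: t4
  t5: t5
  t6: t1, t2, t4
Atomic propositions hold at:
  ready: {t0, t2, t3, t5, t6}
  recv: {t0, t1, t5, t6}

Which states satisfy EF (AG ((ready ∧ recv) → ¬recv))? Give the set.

{t1, t3, t4, t6}

Sat(ready ∧ recv) = {t0, t5, t6}
Sat(¬recv) = {t2, t3, t4}
Sat((ready ∧ recv) → ¬recv) = {t1, t2, t3, t4}
AG ((ready ∧ recv) → ¬recv): greatest fixpoint, start Z0 = {t1, t2, t3, t4}, keep only states in Sat with every successor in Z. Z1 = {t1, t3, t4}; fixed.
Sat(AG ((ready ∧ recv) → ¬recv)) = {t1, t3, t4}
EF (AG ((ready ∧ recv) → ¬recv)): least fixpoint, start Z0 = {t1, t3, t4}, add states with some successor in Z. Z1 = {t1, t3, t4, t6}; fixed.
Sat(EF (AG ((ready ∧ recv) → ¬recv))) = {t1, t3, t4, t6}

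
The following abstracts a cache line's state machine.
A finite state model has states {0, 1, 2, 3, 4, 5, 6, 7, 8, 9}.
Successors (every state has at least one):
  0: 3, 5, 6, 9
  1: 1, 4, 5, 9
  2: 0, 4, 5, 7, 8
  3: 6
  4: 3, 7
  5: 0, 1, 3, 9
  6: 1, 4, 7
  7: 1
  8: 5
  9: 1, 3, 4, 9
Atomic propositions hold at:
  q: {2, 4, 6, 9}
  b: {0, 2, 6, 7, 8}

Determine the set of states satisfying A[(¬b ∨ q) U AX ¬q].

Sat(¬b) = {1, 3, 4, 5, 9}
Sat(¬b ∨ q) = {1, 2, 3, 4, 5, 6, 9}
Sat(¬q) = {0, 1, 3, 5, 7, 8}
Sat(AX ¬q) = {s : every successor in {0, 1, 3, 5, 7, 8}} = {4, 7, 8}
A[(¬b ∨ q) U AX ¬q]: least fixpoint, start Z0 = Sat(AX ¬q) = {4, 7, 8}, add states in Sat(¬b ∨ q) with every successor in Z. Already a fixed point.
Sat(A[(¬b ∨ q) U AX ¬q]) = {4, 7, 8}

{4, 7, 8}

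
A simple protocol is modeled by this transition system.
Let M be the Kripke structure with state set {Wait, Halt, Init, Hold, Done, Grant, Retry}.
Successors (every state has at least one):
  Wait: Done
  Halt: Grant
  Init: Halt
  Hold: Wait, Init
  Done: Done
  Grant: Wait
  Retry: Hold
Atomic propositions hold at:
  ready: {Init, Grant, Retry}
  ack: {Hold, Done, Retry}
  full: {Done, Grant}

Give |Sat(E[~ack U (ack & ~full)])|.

Sat(~ack) = {Wait, Halt, Init, Grant}
Sat(~full) = {Wait, Halt, Init, Hold, Retry}
Sat(ack & ~full) = {Hold, Retry}
E[~ack U (ack & ~full)]: least fixpoint, start Z0 = Sat((ack & ~full)) = {Hold, Retry}, add states in Sat(~ack) with some successor in Z. Already a fixed point.
Sat(E[~ack U (ack & ~full)]) = {Hold, Retry}
|Sat(E[~ack U (ack & ~full)])| = |{Hold, Retry}| = 2.

2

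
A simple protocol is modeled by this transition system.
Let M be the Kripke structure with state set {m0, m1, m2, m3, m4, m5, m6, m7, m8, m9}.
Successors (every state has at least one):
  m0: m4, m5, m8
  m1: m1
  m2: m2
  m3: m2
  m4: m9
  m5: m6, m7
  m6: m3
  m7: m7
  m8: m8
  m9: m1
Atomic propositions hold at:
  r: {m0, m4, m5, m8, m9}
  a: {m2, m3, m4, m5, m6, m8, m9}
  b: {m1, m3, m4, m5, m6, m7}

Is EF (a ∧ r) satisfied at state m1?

No

Sat(a ∧ r) = {m4, m5, m8, m9}
EF (a ∧ r): least fixpoint, start Z0 = {m4, m5, m8, m9}, add states with some successor in Z. Z1 = {m0, m4, m5, m8, m9}; fixed.
Sat(EF (a ∧ r)) = {m0, m4, m5, m8, m9}
m1 ∉ Sat(EF (a ∧ r)) = {m0, m4, m5, m8, m9}, so the formula does not hold at m1.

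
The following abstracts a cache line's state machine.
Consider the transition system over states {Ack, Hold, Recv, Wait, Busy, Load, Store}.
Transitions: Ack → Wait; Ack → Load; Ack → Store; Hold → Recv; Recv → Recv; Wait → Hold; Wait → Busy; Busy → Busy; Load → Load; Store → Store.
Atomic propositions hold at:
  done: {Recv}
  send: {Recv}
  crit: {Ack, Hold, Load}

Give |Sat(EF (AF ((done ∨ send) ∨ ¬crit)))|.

Sat(done ∨ send) = {Recv}
Sat(¬crit) = {Recv, Wait, Busy, Store}
Sat((done ∨ send) ∨ ¬crit) = {Recv, Wait, Busy, Store}
AF ((done ∨ send) ∨ ¬crit): least fixpoint, start Z0 = {Recv, Wait, Busy, Store}, add states with every successor in Z. Z1 = {Hold, Recv, Wait, Busy, Store}; fixed.
Sat(AF ((done ∨ send) ∨ ¬crit)) = {Hold, Recv, Wait, Busy, Store}
EF (AF ((done ∨ send) ∨ ¬crit)): least fixpoint, start Z0 = {Hold, Recv, Wait, Busy, Store}, add states with some successor in Z. Z1 = {Ack, Hold, Recv, Wait, Busy, Store}; fixed.
Sat(EF (AF ((done ∨ send) ∨ ¬crit))) = {Ack, Hold, Recv, Wait, Busy, Store}
|Sat(EF (AF ((done ∨ send) ∨ ¬crit)))| = |{Ack, Hold, Recv, Wait, Busy, Store}| = 6.

6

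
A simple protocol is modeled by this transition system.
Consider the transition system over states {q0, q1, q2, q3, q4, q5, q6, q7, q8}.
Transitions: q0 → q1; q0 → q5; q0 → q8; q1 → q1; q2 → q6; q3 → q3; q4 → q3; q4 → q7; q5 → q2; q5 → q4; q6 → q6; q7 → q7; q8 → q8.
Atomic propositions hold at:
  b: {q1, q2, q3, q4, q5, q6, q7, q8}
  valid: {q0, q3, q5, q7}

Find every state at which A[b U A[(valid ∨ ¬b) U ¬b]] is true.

Sat(¬b) = {q0}
Sat(valid ∨ ¬b) = {q0, q3, q5, q7}
A[(valid ∨ ¬b) U ¬b]: least fixpoint, start Z0 = Sat(¬b) = {q0}, add states in Sat(valid ∨ ¬b) with every successor in Z. Already a fixed point.
Sat(A[(valid ∨ ¬b) U ¬b]) = {q0}
A[b U A[(valid ∨ ¬b) U ¬b]]: least fixpoint, start Z0 = Sat(A[(valid ∨ ¬b) U ¬b]) = {q0}, add states in Sat(b) with every successor in Z. Already a fixed point.
Sat(A[b U A[(valid ∨ ¬b) U ¬b]]) = {q0}

{q0}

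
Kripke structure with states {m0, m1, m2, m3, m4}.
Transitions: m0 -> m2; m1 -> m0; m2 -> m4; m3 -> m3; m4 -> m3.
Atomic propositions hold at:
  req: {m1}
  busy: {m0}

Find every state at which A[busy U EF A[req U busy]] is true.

{m0, m1}

A[req U busy]: least fixpoint, start Z0 = Sat(busy) = {m0}, add states in Sat(req) with every successor in Z. Z1 = {m0, m1}; fixed.
Sat(A[req U busy]) = {m0, m1}
EF A[req U busy]: least fixpoint, start Z0 = {m0, m1}, add states with some successor in Z. Already a fixed point.
Sat(EF A[req U busy]) = {m0, m1}
A[busy U EF A[req U busy]]: least fixpoint, start Z0 = Sat(EF A[req U busy]) = {m0, m1}, add states in Sat(busy) with every successor in Z. Already a fixed point.
Sat(A[busy U EF A[req U busy]]) = {m0, m1}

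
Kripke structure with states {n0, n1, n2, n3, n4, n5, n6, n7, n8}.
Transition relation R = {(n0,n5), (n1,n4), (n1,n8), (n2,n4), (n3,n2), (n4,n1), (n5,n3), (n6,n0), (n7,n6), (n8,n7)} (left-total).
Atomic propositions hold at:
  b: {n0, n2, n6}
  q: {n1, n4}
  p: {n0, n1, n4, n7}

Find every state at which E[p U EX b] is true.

Sat(EX b) = {s : some successor in {n0, n2, n6}} = {n3, n6, n7}
E[p U EX b]: least fixpoint, start Z0 = Sat(EX b) = {n3, n6, n7}, add states in Sat(p) with some successor in Z. Already a fixed point.
Sat(E[p U EX b]) = {n3, n6, n7}

{n3, n6, n7}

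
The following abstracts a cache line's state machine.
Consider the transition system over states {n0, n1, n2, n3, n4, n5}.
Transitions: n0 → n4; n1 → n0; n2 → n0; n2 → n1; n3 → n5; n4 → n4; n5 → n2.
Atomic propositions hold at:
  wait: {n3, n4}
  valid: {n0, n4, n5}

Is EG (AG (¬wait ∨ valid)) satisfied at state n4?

Yes

Sat(¬wait) = {n0, n1, n2, n5}
Sat(¬wait ∨ valid) = {n0, n1, n2, n4, n5}
AG (¬wait ∨ valid): greatest fixpoint, start Z0 = {n0, n1, n2, n4, n5}, keep only states in Sat with every successor in Z. Already a fixed point.
Sat(AG (¬wait ∨ valid)) = {n0, n1, n2, n4, n5}
EG (AG (¬wait ∨ valid)): greatest fixpoint, start Z0 = {n0, n1, n2, n4, n5}, keep only states in Sat with some successor in Z. Already a fixed point.
Sat(EG (AG (¬wait ∨ valid))) = {n0, n1, n2, n4, n5}
n4 ∈ Sat(EG (AG (¬wait ∨ valid))) = {n0, n1, n2, n4, n5}, so the formula holds at n4.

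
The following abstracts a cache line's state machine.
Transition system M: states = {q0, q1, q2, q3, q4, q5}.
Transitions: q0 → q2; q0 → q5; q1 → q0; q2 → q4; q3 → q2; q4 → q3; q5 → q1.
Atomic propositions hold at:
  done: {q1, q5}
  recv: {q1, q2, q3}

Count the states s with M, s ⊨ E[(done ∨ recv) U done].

Sat(done ∨ recv) = {q1, q2, q3, q5}
E[(done ∨ recv) U done]: least fixpoint, start Z0 = Sat(done) = {q1, q5}, add states in Sat(done ∨ recv) with some successor in Z. Already a fixed point.
Sat(E[(done ∨ recv) U done]) = {q1, q5}
|Sat(E[(done ∨ recv) U done])| = |{q1, q5}| = 2.

2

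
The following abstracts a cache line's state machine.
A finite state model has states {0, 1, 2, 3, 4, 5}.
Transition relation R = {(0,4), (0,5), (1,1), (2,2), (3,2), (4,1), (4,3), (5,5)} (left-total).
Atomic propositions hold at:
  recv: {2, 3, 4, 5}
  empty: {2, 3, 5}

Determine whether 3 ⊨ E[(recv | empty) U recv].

Sat(recv | empty) = {2, 3, 4, 5}
E[(recv | empty) U recv]: least fixpoint, start Z0 = Sat(recv) = {2, 3, 4, 5}, add states in Sat(recv | empty) with some successor in Z. Already a fixed point.
Sat(E[(recv | empty) U recv]) = {2, 3, 4, 5}
3 ∈ Sat(E[(recv | empty) U recv]) = {2, 3, 4, 5}, so the formula holds at 3.

Yes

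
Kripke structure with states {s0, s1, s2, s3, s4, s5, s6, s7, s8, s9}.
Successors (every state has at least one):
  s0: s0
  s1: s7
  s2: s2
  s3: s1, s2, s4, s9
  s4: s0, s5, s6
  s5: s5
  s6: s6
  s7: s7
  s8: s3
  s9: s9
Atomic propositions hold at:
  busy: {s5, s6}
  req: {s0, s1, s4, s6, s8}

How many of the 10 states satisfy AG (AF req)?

2

AF req: least fixpoint, start Z0 = {s0, s1, s4, s6, s8}, add states with every successor in Z. Already a fixed point.
Sat(AF req) = {s0, s1, s4, s6, s8}
AG (AF req): greatest fixpoint, start Z0 = {s0, s1, s4, s6, s8}, keep only states in Sat with every successor in Z. Z1 = {s0, s6}; fixed.
Sat(AG (AF req)) = {s0, s6}
|Sat(AG (AF req))| = |{s0, s6}| = 2.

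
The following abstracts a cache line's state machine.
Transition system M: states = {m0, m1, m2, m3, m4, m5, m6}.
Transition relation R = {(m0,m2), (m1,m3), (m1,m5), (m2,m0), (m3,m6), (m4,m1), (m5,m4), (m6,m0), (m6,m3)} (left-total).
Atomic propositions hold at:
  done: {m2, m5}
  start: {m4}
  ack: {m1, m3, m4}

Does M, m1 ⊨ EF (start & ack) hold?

Yes

Sat(start & ack) = {m4}
EF (start & ack): least fixpoint, start Z0 = {m4}, add states with some successor in Z. Z1 = {m4, m5}; Z2 = {m1, m4, m5}; fixed.
Sat(EF (start & ack)) = {m1, m4, m5}
m1 ∈ Sat(EF (start & ack)) = {m1, m4, m5}, so the formula holds at m1.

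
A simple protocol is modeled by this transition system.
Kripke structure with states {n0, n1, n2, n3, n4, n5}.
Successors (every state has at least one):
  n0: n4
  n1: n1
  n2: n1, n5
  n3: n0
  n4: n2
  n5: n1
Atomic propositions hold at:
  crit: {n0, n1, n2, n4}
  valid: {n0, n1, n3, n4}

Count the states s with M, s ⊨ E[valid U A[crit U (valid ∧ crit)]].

4

Sat(valid ∧ crit) = {n0, n1, n4}
A[crit U (valid ∧ crit)]: least fixpoint, start Z0 = Sat((valid ∧ crit)) = {n0, n1, n4}, add states in Sat(crit) with every successor in Z. Already a fixed point.
Sat(A[crit U (valid ∧ crit)]) = {n0, n1, n4}
E[valid U A[crit U (valid ∧ crit)]]: least fixpoint, start Z0 = Sat(A[crit U (valid ∧ crit)]) = {n0, n1, n4}, add states in Sat(valid) with some successor in Z. Z1 = {n0, n1, n3, n4}; fixed.
Sat(E[valid U A[crit U (valid ∧ crit)]]) = {n0, n1, n3, n4}
|Sat(E[valid U A[crit U (valid ∧ crit)]])| = |{n0, n1, n3, n4}| = 4.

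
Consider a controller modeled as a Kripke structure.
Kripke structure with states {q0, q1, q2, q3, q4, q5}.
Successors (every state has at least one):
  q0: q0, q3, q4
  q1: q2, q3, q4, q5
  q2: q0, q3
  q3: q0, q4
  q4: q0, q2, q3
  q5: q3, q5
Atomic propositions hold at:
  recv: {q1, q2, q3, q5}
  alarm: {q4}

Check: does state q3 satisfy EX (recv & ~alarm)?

Sat(~alarm) = {q0, q1, q2, q3, q5}
Sat(recv & ~alarm) = {q1, q2, q3, q5}
Sat(EX (recv & ~alarm)) = {s : some successor in {q1, q2, q3, q5}} = {q0, q1, q2, q4, q5}
q3 ∉ Sat(EX (recv & ~alarm)) = {q0, q1, q2, q4, q5}, so the formula does not hold at q3.

No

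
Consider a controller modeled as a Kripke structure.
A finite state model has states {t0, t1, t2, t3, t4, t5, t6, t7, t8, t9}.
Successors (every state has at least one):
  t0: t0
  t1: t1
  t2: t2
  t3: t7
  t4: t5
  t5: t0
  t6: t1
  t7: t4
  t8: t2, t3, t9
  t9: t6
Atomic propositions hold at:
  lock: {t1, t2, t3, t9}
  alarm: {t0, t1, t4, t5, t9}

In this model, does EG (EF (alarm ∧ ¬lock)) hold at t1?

No

Sat(¬lock) = {t0, t4, t5, t6, t7, t8}
Sat(alarm ∧ ¬lock) = {t0, t4, t5}
EF (alarm ∧ ¬lock): least fixpoint, start Z0 = {t0, t4, t5}, add states with some successor in Z. Z1 = {t0, t4, t5, t7}; Z2 = {t0, t3, t4, t5, t7}; Z3 = {t0, t3, t4, t5, t7, t8}; fixed.
Sat(EF (alarm ∧ ¬lock)) = {t0, t3, t4, t5, t7, t8}
EG (EF (alarm ∧ ¬lock)): greatest fixpoint, start Z0 = {t0, t3, t4, t5, t7, t8}, keep only states in Sat with some successor in Z. Already a fixed point.
Sat(EG (EF (alarm ∧ ¬lock))) = {t0, t3, t4, t5, t7, t8}
t1 ∉ Sat(EG (EF (alarm ∧ ¬lock))) = {t0, t3, t4, t5, t7, t8}, so the formula does not hold at t1.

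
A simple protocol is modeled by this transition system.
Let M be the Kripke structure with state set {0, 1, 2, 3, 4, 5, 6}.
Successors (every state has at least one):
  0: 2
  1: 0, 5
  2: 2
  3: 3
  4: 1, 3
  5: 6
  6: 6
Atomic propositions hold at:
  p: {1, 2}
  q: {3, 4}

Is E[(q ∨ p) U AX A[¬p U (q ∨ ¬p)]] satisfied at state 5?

Sat(q ∨ p) = {1, 2, 3, 4}
Sat(¬p) = {0, 3, 4, 5, 6}
Sat(q ∨ ¬p) = {0, 3, 4, 5, 6}
A[¬p U (q ∨ ¬p)]: least fixpoint, start Z0 = Sat((q ∨ ¬p)) = {0, 3, 4, 5, 6}, add states in Sat(¬p) with every successor in Z. Already a fixed point.
Sat(A[¬p U (q ∨ ¬p)]) = {0, 3, 4, 5, 6}
Sat(AX A[¬p U (q ∨ ¬p)]) = {s : every successor in {0, 3, 4, 5, 6}} = {1, 3, 5, 6}
E[(q ∨ p) U AX A[¬p U (q ∨ ¬p)]]: least fixpoint, start Z0 = Sat(AX A[¬p U (q ∨ ¬p)]) = {1, 3, 5, 6}, add states in Sat(q ∨ p) with some successor in Z. Z1 = {1, 3, 4, 5, 6}; fixed.
Sat(E[(q ∨ p) U AX A[¬p U (q ∨ ¬p)]]) = {1, 3, 4, 5, 6}
5 ∈ Sat(E[(q ∨ p) U AX A[¬p U (q ∨ ¬p)]]) = {1, 3, 4, 5, 6}, so the formula holds at 5.

Yes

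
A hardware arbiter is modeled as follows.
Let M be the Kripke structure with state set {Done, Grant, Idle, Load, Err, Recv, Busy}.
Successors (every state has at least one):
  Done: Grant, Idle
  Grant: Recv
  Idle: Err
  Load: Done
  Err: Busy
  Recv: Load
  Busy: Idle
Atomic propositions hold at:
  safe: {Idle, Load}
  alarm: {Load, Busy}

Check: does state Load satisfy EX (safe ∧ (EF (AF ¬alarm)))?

No

Sat(¬alarm) = {Done, Grant, Idle, Err, Recv}
AF ¬alarm: least fixpoint, start Z0 = {Done, Grant, Idle, Err, Recv}, add states with every successor in Z. Z1 = {Done, Grant, Idle, Load, Err, Recv, Busy}; fixed.
Sat(AF ¬alarm) = {Done, Grant, Idle, Load, Err, Recv, Busy}
EF (AF ¬alarm): least fixpoint, start Z0 = {Done, Grant, Idle, Load, Err, Recv, Busy}, add states with some successor in Z. Already a fixed point.
Sat(EF (AF ¬alarm)) = {Done, Grant, Idle, Load, Err, Recv, Busy}
Sat(safe ∧ (EF (AF ¬alarm))) = {Idle, Load}
Sat(EX (safe ∧ (EF (AF ¬alarm)))) = {s : some successor in {Idle, Load}} = {Done, Recv, Busy}
Load ∉ Sat(EX (safe ∧ (EF (AF ¬alarm)))) = {Done, Recv, Busy}, so the formula does not hold at Load.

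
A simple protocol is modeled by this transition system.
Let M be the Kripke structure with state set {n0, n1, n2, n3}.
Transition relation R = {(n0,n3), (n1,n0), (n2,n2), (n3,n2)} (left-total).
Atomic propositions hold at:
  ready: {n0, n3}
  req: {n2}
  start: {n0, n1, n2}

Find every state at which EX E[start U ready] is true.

{n0, n1}

E[start U ready]: least fixpoint, start Z0 = Sat(ready) = {n0, n3}, add states in Sat(start) with some successor in Z. Z1 = {n0, n1, n3}; fixed.
Sat(E[start U ready]) = {n0, n1, n3}
Sat(EX E[start U ready]) = {s : some successor in {n0, n1, n3}} = {n0, n1}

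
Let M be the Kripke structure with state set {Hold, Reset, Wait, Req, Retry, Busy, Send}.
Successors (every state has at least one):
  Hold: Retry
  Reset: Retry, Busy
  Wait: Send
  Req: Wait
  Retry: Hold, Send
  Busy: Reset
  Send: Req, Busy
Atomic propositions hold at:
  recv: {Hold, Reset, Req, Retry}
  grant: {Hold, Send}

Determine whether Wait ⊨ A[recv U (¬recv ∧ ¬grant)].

Yes

Sat(¬recv) = {Wait, Busy, Send}
Sat(¬grant) = {Reset, Wait, Req, Retry, Busy}
Sat(¬recv ∧ ¬grant) = {Wait, Busy}
A[recv U (¬recv ∧ ¬grant)]: least fixpoint, start Z0 = Sat((¬recv ∧ ¬grant)) = {Wait, Busy}, add states in Sat(recv) with every successor in Z. Z1 = {Wait, Req, Busy}; fixed.
Sat(A[recv U (¬recv ∧ ¬grant)]) = {Wait, Req, Busy}
Wait ∈ Sat(A[recv U (¬recv ∧ ¬grant)]) = {Wait, Req, Busy}, so the formula holds at Wait.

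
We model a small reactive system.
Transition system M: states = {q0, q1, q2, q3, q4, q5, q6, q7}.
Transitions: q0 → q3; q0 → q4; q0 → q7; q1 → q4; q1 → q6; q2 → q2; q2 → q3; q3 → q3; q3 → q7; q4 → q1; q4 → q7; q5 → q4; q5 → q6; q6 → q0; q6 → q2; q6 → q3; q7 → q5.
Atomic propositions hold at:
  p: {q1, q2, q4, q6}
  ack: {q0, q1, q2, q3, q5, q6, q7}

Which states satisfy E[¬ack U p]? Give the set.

{q1, q2, q4, q6}

Sat(¬ack) = {q4}
E[¬ack U p]: least fixpoint, start Z0 = Sat(p) = {q1, q2, q4, q6}, add states in Sat(¬ack) with some successor in Z. Already a fixed point.
Sat(E[¬ack U p]) = {q1, q2, q4, q6}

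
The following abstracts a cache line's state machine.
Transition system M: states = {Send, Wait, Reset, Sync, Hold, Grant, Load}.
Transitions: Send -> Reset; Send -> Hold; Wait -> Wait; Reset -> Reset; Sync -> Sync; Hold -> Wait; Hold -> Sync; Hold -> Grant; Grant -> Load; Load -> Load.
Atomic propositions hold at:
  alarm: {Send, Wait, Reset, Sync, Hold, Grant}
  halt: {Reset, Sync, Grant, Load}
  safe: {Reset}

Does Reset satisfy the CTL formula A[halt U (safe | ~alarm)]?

Sat(~alarm) = {Load}
Sat(safe | ~alarm) = {Reset, Load}
A[halt U (safe | ~alarm)]: least fixpoint, start Z0 = Sat((safe | ~alarm)) = {Reset, Load}, add states in Sat(halt) with every successor in Z. Z1 = {Reset, Grant, Load}; fixed.
Sat(A[halt U (safe | ~alarm)]) = {Reset, Grant, Load}
Reset ∈ Sat(A[halt U (safe | ~alarm)]) = {Reset, Grant, Load}, so the formula holds at Reset.

Yes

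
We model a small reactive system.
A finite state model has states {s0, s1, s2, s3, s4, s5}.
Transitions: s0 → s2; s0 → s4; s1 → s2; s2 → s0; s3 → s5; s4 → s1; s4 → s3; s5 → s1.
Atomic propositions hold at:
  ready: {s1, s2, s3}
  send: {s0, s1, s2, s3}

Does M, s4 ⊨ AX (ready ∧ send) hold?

Sat(ready ∧ send) = {s1, s2, s3}
Sat(AX (ready ∧ send)) = {s : every successor in {s1, s2, s3}} = {s1, s4, s5}
s4 ∈ Sat(AX (ready ∧ send)) = {s1, s4, s5}, so the formula holds at s4.

Yes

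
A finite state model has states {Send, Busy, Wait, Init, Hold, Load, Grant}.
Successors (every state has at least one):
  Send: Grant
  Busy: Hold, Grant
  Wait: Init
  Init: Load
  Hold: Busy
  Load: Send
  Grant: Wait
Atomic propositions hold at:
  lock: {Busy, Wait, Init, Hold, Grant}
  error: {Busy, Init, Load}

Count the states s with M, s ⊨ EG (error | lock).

Sat(error | lock) = {Busy, Wait, Init, Hold, Load, Grant}
EG (error | lock): greatest fixpoint, start Z0 = {Busy, Wait, Init, Hold, Load, Grant}, keep only states in Sat with some successor in Z. Z1 = {Busy, Wait, Init, Hold, Grant}; Z2 = {Busy, Wait, Hold, Grant}; Z3 = {Busy, Hold, Grant}; Z4 = {Busy, Hold}; fixed.
Sat(EG (error | lock)) = {Busy, Hold}
|Sat(EG (error | lock))| = |{Busy, Hold}| = 2.

2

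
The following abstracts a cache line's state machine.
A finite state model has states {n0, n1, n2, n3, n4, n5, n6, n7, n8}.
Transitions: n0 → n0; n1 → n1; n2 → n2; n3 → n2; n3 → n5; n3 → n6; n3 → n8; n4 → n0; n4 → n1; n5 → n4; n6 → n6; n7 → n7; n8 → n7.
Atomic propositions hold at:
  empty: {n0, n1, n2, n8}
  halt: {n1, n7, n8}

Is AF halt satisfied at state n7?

Yes

AF halt: least fixpoint, start Z0 = {n1, n7, n8}, add states with every successor in Z. Already a fixed point.
Sat(AF halt) = {n1, n7, n8}
n7 ∈ Sat(AF halt) = {n1, n7, n8}, so the formula holds at n7.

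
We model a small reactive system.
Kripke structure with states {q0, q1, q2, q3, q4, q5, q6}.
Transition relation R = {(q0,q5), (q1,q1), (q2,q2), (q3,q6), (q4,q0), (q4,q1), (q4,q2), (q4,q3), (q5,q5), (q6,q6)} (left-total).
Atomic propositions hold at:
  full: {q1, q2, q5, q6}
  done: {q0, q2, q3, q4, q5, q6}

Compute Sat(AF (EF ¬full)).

Sat(¬full) = {q0, q3, q4}
EF ¬full: least fixpoint, start Z0 = {q0, q3, q4}, add states with some successor in Z. Already a fixed point.
Sat(EF ¬full) = {q0, q3, q4}
AF (EF ¬full): least fixpoint, start Z0 = {q0, q3, q4}, add states with every successor in Z. Already a fixed point.
Sat(AF (EF ¬full)) = {q0, q3, q4}

{q0, q3, q4}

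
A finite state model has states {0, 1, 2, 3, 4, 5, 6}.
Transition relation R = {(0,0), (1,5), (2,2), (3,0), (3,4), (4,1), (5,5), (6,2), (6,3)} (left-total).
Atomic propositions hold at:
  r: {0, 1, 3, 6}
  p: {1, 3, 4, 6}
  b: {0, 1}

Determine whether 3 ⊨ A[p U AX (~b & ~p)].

No

Sat(~b) = {2, 3, 4, 5, 6}
Sat(~p) = {0, 2, 5}
Sat(~b & ~p) = {2, 5}
Sat(AX (~b & ~p)) = {s : every successor in {2, 5}} = {1, 2, 5}
A[p U AX (~b & ~p)]: least fixpoint, start Z0 = Sat(AX (~b & ~p)) = {1, 2, 5}, add states in Sat(p) with every successor in Z. Z1 = {1, 2, 4, 5}; fixed.
Sat(A[p U AX (~b & ~p)]) = {1, 2, 4, 5}
3 ∉ Sat(A[p U AX (~b & ~p)]) = {1, 2, 4, 5}, so the formula does not hold at 3.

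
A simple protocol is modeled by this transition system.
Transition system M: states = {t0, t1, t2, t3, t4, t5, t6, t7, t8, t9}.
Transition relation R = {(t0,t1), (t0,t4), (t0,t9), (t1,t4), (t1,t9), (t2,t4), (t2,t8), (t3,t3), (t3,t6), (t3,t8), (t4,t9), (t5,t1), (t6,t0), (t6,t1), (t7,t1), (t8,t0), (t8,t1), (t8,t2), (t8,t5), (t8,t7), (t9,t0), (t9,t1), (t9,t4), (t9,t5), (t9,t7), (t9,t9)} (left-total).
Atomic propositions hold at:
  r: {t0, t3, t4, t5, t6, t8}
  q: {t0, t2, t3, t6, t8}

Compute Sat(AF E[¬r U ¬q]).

{t0, t1, t2, t4, t5, t6, t7, t8, t9}

Sat(¬r) = {t1, t2, t7, t9}
Sat(¬q) = {t1, t4, t5, t7, t9}
E[¬r U ¬q]: least fixpoint, start Z0 = Sat(¬q) = {t1, t4, t5, t7, t9}, add states in Sat(¬r) with some successor in Z. Z1 = {t1, t2, t4, t5, t7, t9}; fixed.
Sat(E[¬r U ¬q]) = {t1, t2, t4, t5, t7, t9}
AF E[¬r U ¬q]: least fixpoint, start Z0 = {t1, t2, t4, t5, t7, t9}, add states with every successor in Z. Z1 = {t0, t1, t2, t4, t5, t7, t9}; Z2 = {t0, t1, t2, t4, t5, t6, t7, t8, t9}; fixed.
Sat(AF E[¬r U ¬q]) = {t0, t1, t2, t4, t5, t6, t7, t8, t9}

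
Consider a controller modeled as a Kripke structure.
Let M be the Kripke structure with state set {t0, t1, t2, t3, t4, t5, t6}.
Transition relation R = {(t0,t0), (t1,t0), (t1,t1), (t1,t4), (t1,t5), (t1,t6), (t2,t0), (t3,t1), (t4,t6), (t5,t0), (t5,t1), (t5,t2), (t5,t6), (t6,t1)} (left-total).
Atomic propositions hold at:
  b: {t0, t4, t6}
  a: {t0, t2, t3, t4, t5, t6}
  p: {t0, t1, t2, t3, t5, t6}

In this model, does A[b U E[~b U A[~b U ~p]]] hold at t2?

Sat(~b) = {t1, t2, t3, t5}
Sat(~p) = {t4}
A[~b U ~p]: least fixpoint, start Z0 = Sat(~p) = {t4}, add states in Sat(~b) with every successor in Z. Already a fixed point.
Sat(A[~b U ~p]) = {t4}
E[~b U A[~b U ~p]]: least fixpoint, start Z0 = Sat(A[~b U ~p]) = {t4}, add states in Sat(~b) with some successor in Z. Z1 = {t1, t4}; Z2 = {t1, t3, t4, t5}; fixed.
Sat(E[~b U A[~b U ~p]]) = {t1, t3, t4, t5}
A[b U E[~b U A[~b U ~p]]]: least fixpoint, start Z0 = Sat(E[~b U A[~b U ~p]]) = {t1, t3, t4, t5}, add states in Sat(b) with every successor in Z. Z1 = {t1, t3, t4, t5, t6}; fixed.
Sat(A[b U E[~b U A[~b U ~p]]]) = {t1, t3, t4, t5, t6}
t2 ∉ Sat(A[b U E[~b U A[~b U ~p]]]) = {t1, t3, t4, t5, t6}, so the formula does not hold at t2.

No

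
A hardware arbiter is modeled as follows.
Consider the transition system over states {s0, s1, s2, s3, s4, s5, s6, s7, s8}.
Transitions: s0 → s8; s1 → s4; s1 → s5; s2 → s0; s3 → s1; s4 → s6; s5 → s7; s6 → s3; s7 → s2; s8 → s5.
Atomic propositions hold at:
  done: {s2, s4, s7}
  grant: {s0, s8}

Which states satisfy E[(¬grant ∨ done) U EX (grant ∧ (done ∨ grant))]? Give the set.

Sat(¬grant) = {s1, s2, s3, s4, s5, s6, s7}
Sat(¬grant ∨ done) = {s1, s2, s3, s4, s5, s6, s7}
Sat(done ∨ grant) = {s0, s2, s4, s7, s8}
Sat(grant ∧ (done ∨ grant)) = {s0, s8}
Sat(EX (grant ∧ (done ∨ grant))) = {s : some successor in {s0, s8}} = {s0, s2}
E[(¬grant ∨ done) U EX (grant ∧ (done ∨ grant))]: least fixpoint, start Z0 = Sat(EX (grant ∧ (done ∨ grant))) = {s0, s2}, add states in Sat(¬grant ∨ done) with some successor in Z. Z1 = {s0, s2, s7}; Z2 = {s0, s2, s5, s7}; Z3 = {s0, s1, s2, s5, s7}; Z4 = {s0, s1, s2, s3, s5, s7}; Z5 = {s0, s1, s2, s3, s5, s6, s7}; Z6 = {s0, s1, s2, s3, s4, s5, s6, s7}; fixed.
Sat(E[(¬grant ∨ done) U EX (grant ∧ (done ∨ grant))]) = {s0, s1, s2, s3, s4, s5, s6, s7}

{s0, s1, s2, s3, s4, s5, s6, s7}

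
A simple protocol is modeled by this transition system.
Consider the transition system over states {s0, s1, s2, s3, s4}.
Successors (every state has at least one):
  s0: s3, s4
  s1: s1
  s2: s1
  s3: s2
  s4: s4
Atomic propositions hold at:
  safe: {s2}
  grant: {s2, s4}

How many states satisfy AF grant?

4

AF grant: least fixpoint, start Z0 = {s2, s4}, add states with every successor in Z. Z1 = {s2, s3, s4}; Z2 = {s0, s2, s3, s4}; fixed.
Sat(AF grant) = {s0, s2, s3, s4}
|Sat(AF grant)| = |{s0, s2, s3, s4}| = 4.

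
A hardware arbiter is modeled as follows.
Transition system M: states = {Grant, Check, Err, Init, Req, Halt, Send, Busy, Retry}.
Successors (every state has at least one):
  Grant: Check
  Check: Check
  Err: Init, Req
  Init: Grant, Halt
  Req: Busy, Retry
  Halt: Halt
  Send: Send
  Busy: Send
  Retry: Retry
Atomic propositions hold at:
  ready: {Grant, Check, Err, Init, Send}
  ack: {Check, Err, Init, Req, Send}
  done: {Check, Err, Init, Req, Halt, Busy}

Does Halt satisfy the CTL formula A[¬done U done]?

Yes

Sat(¬done) = {Grant, Send, Retry}
A[¬done U done]: least fixpoint, start Z0 = Sat(done) = {Check, Err, Init, Req, Halt, Busy}, add states in Sat(¬done) with every successor in Z. Z1 = {Grant, Check, Err, Init, Req, Halt, Busy}; fixed.
Sat(A[¬done U done]) = {Grant, Check, Err, Init, Req, Halt, Busy}
Halt ∈ Sat(A[¬done U done]) = {Grant, Check, Err, Init, Req, Halt, Busy}, so the formula holds at Halt.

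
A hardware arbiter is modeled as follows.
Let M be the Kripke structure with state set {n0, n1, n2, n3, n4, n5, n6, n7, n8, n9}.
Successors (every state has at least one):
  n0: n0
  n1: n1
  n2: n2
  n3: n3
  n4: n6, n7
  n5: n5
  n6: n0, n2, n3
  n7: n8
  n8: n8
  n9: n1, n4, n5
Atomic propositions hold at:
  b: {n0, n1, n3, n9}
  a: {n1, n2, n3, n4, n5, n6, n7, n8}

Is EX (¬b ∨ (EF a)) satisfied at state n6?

Sat(¬b) = {n2, n4, n5, n6, n7, n8}
EF a: least fixpoint, start Z0 = {n1, n2, n3, n4, n5, n6, n7, n8}, add states with some successor in Z. Z1 = {n1, n2, n3, n4, n5, n6, n7, n8, n9}; fixed.
Sat(EF a) = {n1, n2, n3, n4, n5, n6, n7, n8, n9}
Sat(¬b ∨ (EF a)) = {n1, n2, n3, n4, n5, n6, n7, n8, n9}
Sat(EX (¬b ∨ (EF a))) = {s : some successor in {n1, n2, n3, n4, n5, n6, n7, n8, n9}} = {n1, n2, n3, n4, n5, n6, n7, n8, n9}
n6 ∈ Sat(EX (¬b ∨ (EF a))) = {n1, n2, n3, n4, n5, n6, n7, n8, n9}, so the formula holds at n6.

Yes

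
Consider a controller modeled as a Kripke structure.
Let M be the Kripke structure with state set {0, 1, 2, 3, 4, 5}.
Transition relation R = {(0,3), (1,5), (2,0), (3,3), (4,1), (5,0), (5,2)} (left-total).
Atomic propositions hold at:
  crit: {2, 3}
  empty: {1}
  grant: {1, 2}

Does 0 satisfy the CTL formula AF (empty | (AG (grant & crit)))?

No

Sat(grant & crit) = {2}
AG (grant & crit): greatest fixpoint, start Z0 = {2}, keep only states in Sat with every successor in Z. Z1 = ∅; fixed.
Sat(AG (grant & crit)) = ∅
Sat(empty | (AG (grant & crit))) = {1}
AF (empty | (AG (grant & crit))): least fixpoint, start Z0 = {1}, add states with every successor in Z. Z1 = {1, 4}; fixed.
Sat(AF (empty | (AG (grant & crit)))) = {1, 4}
0 ∉ Sat(AF (empty | (AG (grant & crit)))) = {1, 4}, so the formula does not hold at 0.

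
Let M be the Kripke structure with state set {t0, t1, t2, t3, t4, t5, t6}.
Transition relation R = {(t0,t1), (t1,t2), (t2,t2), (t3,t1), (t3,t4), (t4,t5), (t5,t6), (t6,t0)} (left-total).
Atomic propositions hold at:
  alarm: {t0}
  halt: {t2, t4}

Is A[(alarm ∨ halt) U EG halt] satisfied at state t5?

No

Sat(alarm ∨ halt) = {t0, t2, t4}
EG halt: greatest fixpoint, start Z0 = {t2, t4}, keep only states in Sat with some successor in Z. Z1 = {t2}; fixed.
Sat(EG halt) = {t2}
A[(alarm ∨ halt) U EG halt]: least fixpoint, start Z0 = Sat(EG halt) = {t2}, add states in Sat(alarm ∨ halt) with every successor in Z. Already a fixed point.
Sat(A[(alarm ∨ halt) U EG halt]) = {t2}
t5 ∉ Sat(A[(alarm ∨ halt) U EG halt]) = {t2}, so the formula does not hold at t5.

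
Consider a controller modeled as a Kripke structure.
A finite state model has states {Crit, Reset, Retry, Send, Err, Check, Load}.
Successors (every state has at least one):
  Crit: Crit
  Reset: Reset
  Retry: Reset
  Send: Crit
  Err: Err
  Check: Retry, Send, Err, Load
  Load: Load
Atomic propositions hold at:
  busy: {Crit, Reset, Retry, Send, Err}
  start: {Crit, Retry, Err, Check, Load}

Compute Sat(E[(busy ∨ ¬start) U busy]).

Sat(¬start) = {Reset, Send}
Sat(busy ∨ ¬start) = {Crit, Reset, Retry, Send, Err}
E[(busy ∨ ¬start) U busy]: least fixpoint, start Z0 = Sat(busy) = {Crit, Reset, Retry, Send, Err}, add states in Sat(busy ∨ ¬start) with some successor in Z. Already a fixed point.
Sat(E[(busy ∨ ¬start) U busy]) = {Crit, Reset, Retry, Send, Err}

{Crit, Reset, Retry, Send, Err}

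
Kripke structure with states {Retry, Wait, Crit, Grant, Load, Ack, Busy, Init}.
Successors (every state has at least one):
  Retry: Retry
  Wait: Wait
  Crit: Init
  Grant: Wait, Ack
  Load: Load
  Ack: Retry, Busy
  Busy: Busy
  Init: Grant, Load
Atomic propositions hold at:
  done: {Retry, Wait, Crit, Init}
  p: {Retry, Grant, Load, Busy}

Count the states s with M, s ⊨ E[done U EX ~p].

Sat(~p) = {Wait, Crit, Ack, Init}
Sat(EX ~p) = {s : some successor in {Wait, Crit, Ack, Init}} = {Wait, Crit, Grant}
E[done U EX ~p]: least fixpoint, start Z0 = Sat(EX ~p) = {Wait, Crit, Grant}, add states in Sat(done) with some successor in Z. Z1 = {Wait, Crit, Grant, Init}; fixed.
Sat(E[done U EX ~p]) = {Wait, Crit, Grant, Init}
|Sat(E[done U EX ~p])| = |{Wait, Crit, Grant, Init}| = 4.

4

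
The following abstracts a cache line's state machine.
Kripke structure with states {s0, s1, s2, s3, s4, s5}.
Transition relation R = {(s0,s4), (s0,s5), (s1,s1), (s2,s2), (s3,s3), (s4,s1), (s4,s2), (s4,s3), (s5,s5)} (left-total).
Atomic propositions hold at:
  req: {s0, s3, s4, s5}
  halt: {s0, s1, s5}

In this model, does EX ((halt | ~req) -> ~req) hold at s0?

Yes

Sat(~req) = {s1, s2}
Sat(halt | ~req) = {s0, s1, s2, s5}
Sat((halt | ~req) -> ~req) = {s1, s2, s3, s4}
Sat(EX ((halt | ~req) -> ~req)) = {s : some successor in {s1, s2, s3, s4}} = {s0, s1, s2, s3, s4}
s0 ∈ Sat(EX ((halt | ~req) -> ~req)) = {s0, s1, s2, s3, s4}, so the formula holds at s0.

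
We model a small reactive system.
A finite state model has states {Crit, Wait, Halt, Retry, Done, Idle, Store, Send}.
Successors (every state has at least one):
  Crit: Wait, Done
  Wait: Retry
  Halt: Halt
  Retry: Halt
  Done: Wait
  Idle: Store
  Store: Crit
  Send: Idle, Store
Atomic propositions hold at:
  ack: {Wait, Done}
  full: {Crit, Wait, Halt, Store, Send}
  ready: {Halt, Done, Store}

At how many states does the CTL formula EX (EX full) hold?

Sat(EX full) = {s : some successor in {Crit, Wait, Halt, Store, Send}} = {Crit, Halt, Retry, Done, Idle, Store, Send}
Sat(EX (EX full)) = {s : some successor in {Crit, Halt, Retry, Done, Idle, Store, Send}} = {Crit, Wait, Halt, Retry, Idle, Store, Send}
|Sat(EX (EX full))| = |{Crit, Wait, Halt, Retry, Idle, Store, Send}| = 7.

7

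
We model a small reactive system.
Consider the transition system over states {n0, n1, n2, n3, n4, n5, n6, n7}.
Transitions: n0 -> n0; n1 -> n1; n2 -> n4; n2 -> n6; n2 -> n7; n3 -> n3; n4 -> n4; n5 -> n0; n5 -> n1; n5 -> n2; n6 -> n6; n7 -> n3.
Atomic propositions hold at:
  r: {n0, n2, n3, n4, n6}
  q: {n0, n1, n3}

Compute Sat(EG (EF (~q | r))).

Sat(~q) = {n2, n4, n5, n6, n7}
Sat(~q | r) = {n0, n2, n3, n4, n5, n6, n7}
EF (~q | r): least fixpoint, start Z0 = {n0, n2, n3, n4, n5, n6, n7}, add states with some successor in Z. Already a fixed point.
Sat(EF (~q | r)) = {n0, n2, n3, n4, n5, n6, n7}
EG (EF (~q | r)): greatest fixpoint, start Z0 = {n0, n2, n3, n4, n5, n6, n7}, keep only states in Sat with some successor in Z. Already a fixed point.
Sat(EG (EF (~q | r))) = {n0, n2, n3, n4, n5, n6, n7}

{n0, n2, n3, n4, n5, n6, n7}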